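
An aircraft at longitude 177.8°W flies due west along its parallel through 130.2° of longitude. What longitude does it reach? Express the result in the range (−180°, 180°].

52.0°E

Start at -177.8°; shift −130.2° → -308.0°.
-308.0° lies outside (−180°, 180°]; add 360° → +52.0°.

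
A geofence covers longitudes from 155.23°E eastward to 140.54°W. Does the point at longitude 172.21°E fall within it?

Band width going east from +155.23° to -140.54°: ((-140.54 − 155.23) mod 360) = 64.23°.
Offset of +172.21° east of the west edge: ((172.21 − 155.23) mod 360) = 16.98°.
16.98° ≤ 64.23° ⇒ inside.

Yes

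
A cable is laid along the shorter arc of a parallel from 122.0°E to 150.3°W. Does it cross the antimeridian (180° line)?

Naïve |-150.3 − 122.0| = 272.3° > 180°, so the shorter arc goes the other way round — across 180°.
Signed shortest Δλ = ((-150.3 − 122.0 + 180) mod 360) − 180 = 87.7°.
Going east by 87.7° from +122.0° passes through 180° before reaching -150.3°.

Yes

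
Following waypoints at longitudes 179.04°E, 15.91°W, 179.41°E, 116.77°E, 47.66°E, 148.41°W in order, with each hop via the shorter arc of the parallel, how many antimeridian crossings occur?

3

Leg 1: +179.04° → -15.91°, shortest Δλ = 165.05° (east) — crosses 180°.
Leg 2: -15.91° → +179.41°, shortest Δλ = -164.68° (west) — crosses 180°.
Leg 3: +179.41° → +116.77°, shortest Δλ = -62.64° (west) — does not cross 180°.
Leg 4: +116.77° → +47.66°, shortest Δλ = -69.11° (west) — does not cross 180°.
Leg 5: +47.66° → -148.41°, shortest Δλ = 163.93° (east) — crosses 180°.
Total crossings: 3.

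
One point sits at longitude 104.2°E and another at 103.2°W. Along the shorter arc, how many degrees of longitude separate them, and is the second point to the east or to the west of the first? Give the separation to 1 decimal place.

Raw difference: -103.2 − 104.2 = -207.4°.
Normalise into (−180°, 180°]: -207.4° + 360° = 152.6°.
Positive ⇒ the second point lies to the east; separation 152.6°.

152.6° east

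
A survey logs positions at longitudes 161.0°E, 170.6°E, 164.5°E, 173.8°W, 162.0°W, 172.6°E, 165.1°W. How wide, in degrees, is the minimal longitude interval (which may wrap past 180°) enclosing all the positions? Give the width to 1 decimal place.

Sort the longitudes: -173.8°, -165.1°, -162.0°, +161.0°, +164.5°, +170.6°, +172.6°.
Eastward gaps between consecutive values (wrapping around): 8.7°, 3.1°, 323.0°, 3.5°, 6.1°, 2.0°, 13.6°.
Largest gap = 323.0° ⇒ minimal covering band is its complement: 360° − 323.0° = 37.0°.
Band runs from +161.0° eastward to -162.0°, crossing the antimeridian.

37.0°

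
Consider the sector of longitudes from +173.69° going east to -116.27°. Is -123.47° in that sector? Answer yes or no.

Yes

Band width going east from +173.69° to -116.27°: ((-116.27 − 173.69) mod 360) = 70.04°.
Offset of -123.47° east of the west edge: ((-123.47 − 173.69) mod 360) = 62.84°.
62.84° ≤ 70.04° ⇒ inside.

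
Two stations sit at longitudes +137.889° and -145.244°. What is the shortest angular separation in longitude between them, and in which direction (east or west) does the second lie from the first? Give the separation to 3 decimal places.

Raw difference: -145.244 − 137.889 = -283.133°.
Normalise into (−180°, 180°]: -283.133° + 360° = 76.867°.
Positive ⇒ the second point lies to the east; separation 76.867°.

76.867° east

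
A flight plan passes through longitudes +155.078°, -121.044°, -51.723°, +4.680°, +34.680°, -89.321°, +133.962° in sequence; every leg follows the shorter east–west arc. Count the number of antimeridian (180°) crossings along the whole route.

Leg 1: +155.078° → -121.044°, shortest Δλ = 83.878° (east) — crosses 180°.
Leg 2: -121.044° → -51.723°, shortest Δλ = 69.321° (east) — does not cross 180°.
Leg 3: -51.723° → +4.680°, shortest Δλ = 56.403° (east) — does not cross 180°.
Leg 4: +4.680° → +34.680°, shortest Δλ = 30.0° (east) — does not cross 180°.
Leg 5: +34.680° → -89.321°, shortest Δλ = -124.001° (west) — does not cross 180°.
Leg 6: -89.321° → +133.962°, shortest Δλ = -136.717° (west) — crosses 180°.
Total crossings: 2.

2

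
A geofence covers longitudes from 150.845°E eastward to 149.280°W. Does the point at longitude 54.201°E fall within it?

Band width going east from +150.845° to -149.280°: ((-149.280 − 150.845) mod 360) = 59.875°.
Offset of +54.201° east of the west edge: ((54.201 − 150.845) mod 360) = 263.356°.
263.356° > 59.875° ⇒ outside.

No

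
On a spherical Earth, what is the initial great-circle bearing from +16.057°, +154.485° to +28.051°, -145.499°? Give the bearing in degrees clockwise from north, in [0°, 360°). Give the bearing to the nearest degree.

67°

Δλ = -145.499 − 154.485 = -299.984°; wrapped into (−180°, 180°]: 60.016°.
θ = atan2( sin Δλ · cos φ₂ , cos φ₁ · sin φ₂ − sin φ₁ · cos φ₂ · cos Δλ )
  = atan2(0.76442, 0.32992) = 66.655° → normalised to [0°, 360°): 66.655°.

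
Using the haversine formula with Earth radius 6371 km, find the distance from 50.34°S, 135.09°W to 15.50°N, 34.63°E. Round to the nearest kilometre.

Δλ = 34.63 − -135.09 = 169.72°.
Δφ = 15.50 − -50.34 = 65.84°.
a = sin²(Δφ/2) + cos φ₁ · cos φ₂ · sin²(Δλ/2) = 0.905439.
c = 2·atan2(√a, √(1−a)) = 2.51645 rad → d = 6371·c ≈ 16032.28 km.

16032 km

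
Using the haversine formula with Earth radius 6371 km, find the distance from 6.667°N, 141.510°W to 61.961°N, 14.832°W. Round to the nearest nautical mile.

6014 nmi

Δλ = -14.832 − -141.510 = 126.678°.
Δφ = 61.961 − 6.667 = 55.294°.
a = sin²(Δφ/2) + cos φ₁ · cos φ₂ · sin²(Δλ/2) = 0.588206.
c = 2·atan2(√a, √(1−a)) = 1.74814 rad → d = 6371·c ≈ 11137.38 km ≈ 6013.70 nmi.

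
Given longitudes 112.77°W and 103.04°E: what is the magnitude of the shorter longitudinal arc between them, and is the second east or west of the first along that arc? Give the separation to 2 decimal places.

Raw difference: 103.04 − -112.77 = 215.81°.
Normalise into (−180°, 180°]: 215.81° − 360° = -144.19°.
Negative ⇒ the second point lies to the west; separation 144.19°.

144.19° west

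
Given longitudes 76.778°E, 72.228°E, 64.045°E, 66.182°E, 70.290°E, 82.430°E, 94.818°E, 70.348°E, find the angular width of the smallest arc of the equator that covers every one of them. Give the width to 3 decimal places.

Sort the longitudes: +64.045°, +66.182°, +70.290°, +70.348°, +72.228°, +76.778°, +82.430°, +94.818°.
Eastward gaps between consecutive values (wrapping around): 2.137°, 4.108°, 0.058°, 1.880°, 4.550°, 5.652°, 12.388°, 329.227°.
Largest gap = 329.227° ⇒ minimal covering band is its complement: 360° − 329.227° = 30.773°.
Band runs from +64.045° eastward to +94.818°.

30.773°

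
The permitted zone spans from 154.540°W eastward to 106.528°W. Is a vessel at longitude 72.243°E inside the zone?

Band width going east from -154.540° to -106.528°: ((-106.528 − -154.540) mod 360) = 48.012°.
Offset of +72.243° east of the west edge: ((72.243 − -154.540) mod 360) = 226.783°.
226.783° > 48.012° ⇒ outside.

No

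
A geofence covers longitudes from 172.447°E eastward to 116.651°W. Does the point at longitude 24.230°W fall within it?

Band width going east from +172.447° to -116.651°: ((-116.651 − 172.447) mod 360) = 70.902°.
Offset of -24.230° east of the west edge: ((-24.230 − 172.447) mod 360) = 163.323°.
163.323° > 70.902° ⇒ outside.

No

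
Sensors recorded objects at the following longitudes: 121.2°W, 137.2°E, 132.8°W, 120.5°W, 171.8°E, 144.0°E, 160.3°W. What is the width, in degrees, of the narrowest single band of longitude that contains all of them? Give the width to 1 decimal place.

Sort the longitudes: -160.3°, -132.8°, -121.2°, -120.5°, +137.2°, +144.0°, +171.8°.
Eastward gaps between consecutive values (wrapping around): 27.5°, 11.6°, 0.7°, 257.7°, 6.8°, 27.8°, 27.9°.
Largest gap = 257.7° ⇒ minimal covering band is its complement: 360° − 257.7° = 102.3°.
Band runs from +137.2° eastward to -120.5°, crossing the antimeridian.

102.3°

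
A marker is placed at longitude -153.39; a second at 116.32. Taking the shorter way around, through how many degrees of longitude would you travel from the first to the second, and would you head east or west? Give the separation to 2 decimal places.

90.29° west

Raw difference: 116.32 − -153.39 = 269.71°.
Normalise into (−180°, 180°]: 269.71° − 360° = -90.29°.
Negative ⇒ the second point lies to the west; separation 90.29°.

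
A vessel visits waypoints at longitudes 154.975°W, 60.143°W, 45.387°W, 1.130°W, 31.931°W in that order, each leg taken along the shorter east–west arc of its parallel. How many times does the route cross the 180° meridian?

Leg 1: -154.975° → -60.143°, shortest Δλ = 94.832° (east) — does not cross 180°.
Leg 2: -60.143° → -45.387°, shortest Δλ = 14.756° (east) — does not cross 180°.
Leg 3: -45.387° → -1.130°, shortest Δλ = 44.257° (east) — does not cross 180°.
Leg 4: -1.130° → -31.931°, shortest Δλ = -30.801° (west) — does not cross 180°.
Total crossings: 0.

0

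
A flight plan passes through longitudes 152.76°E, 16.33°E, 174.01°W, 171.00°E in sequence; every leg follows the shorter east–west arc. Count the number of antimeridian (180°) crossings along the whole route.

Leg 1: +152.76° → +16.33°, shortest Δλ = -136.43° (west) — does not cross 180°.
Leg 2: +16.33° → -174.01°, shortest Δλ = 169.66° (east) — crosses 180°.
Leg 3: -174.01° → +171.00°, shortest Δλ = -14.99° (west) — crosses 180°.
Total crossings: 2.

2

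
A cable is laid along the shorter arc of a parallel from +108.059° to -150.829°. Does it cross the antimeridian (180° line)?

Naïve |-150.829 − 108.059| = 258.888° > 180°, so the shorter arc goes the other way round — across 180°.
Signed shortest Δλ = ((-150.829 − 108.059 + 180) mod 360) − 180 = 101.112°.
Going east by 101.112° from +108.059° passes through 180° before reaching -150.829°.

Yes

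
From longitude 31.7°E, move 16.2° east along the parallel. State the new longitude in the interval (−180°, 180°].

Start at +31.7°; shift +16.2° → +47.9°.
+47.9° already lies in (−180°, 180°].

47.9°E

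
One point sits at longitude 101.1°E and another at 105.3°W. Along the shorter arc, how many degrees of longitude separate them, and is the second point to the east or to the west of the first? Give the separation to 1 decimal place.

Raw difference: -105.3 − 101.1 = -206.4°.
Normalise into (−180°, 180°]: -206.4° + 360° = 153.6°.
Positive ⇒ the second point lies to the east; separation 153.6°.

153.6° east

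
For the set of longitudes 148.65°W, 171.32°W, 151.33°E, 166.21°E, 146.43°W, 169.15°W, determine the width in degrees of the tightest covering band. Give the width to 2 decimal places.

62.24°

Sort the longitudes: -171.32°, -169.15°, -148.65°, -146.43°, +151.33°, +166.21°.
Eastward gaps between consecutive values (wrapping around): 2.17°, 20.50°, 2.22°, 297.76°, 14.88°, 22.47°.
Largest gap = 297.76° ⇒ minimal covering band is its complement: 360° − 297.76° = 62.24°.
Band runs from +151.33° eastward to -146.43°, crossing the antimeridian.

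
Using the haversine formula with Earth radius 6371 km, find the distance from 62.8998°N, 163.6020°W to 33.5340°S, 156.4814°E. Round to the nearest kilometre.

11294 km

Δλ = 156.4814 − -163.6020 = 320.0834°; wrapped into (−180°, 180°]: -39.9166°.
Δφ = -33.5340 − 62.8998 = -96.4338°.
a = sin²(Δφ/2) + cos φ₁ · cos φ₂ · sin²(Δλ/2) = 0.600270.
c = 2·atan2(√a, √(1−a)) = 1.77270 rad → d = 6371·c ≈ 11293.90 km.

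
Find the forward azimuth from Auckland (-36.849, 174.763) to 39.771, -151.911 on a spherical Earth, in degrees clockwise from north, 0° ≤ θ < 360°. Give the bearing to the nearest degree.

Δλ = -151.911 − 174.763 = -326.674°; wrapped into (−180°, 180°]: 33.326°.
θ = atan2( sin Δλ · cos φ₂ , cos φ₁ · sin φ₂ − sin φ₁ · cos φ₂ · cos Δλ )
  = atan2(0.42227, 0.89706) = 25.208° → normalised to [0°, 360°): 25.208°.

25°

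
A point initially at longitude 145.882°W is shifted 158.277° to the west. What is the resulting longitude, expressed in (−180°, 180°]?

Start at -145.882°; shift −158.277° → -304.159°.
-304.159° lies outside (−180°, 180°]; add 360° → +55.841°.

55.841°E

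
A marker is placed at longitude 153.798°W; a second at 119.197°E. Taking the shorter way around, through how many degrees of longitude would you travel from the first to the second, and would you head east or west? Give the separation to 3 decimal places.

87.005° west

Raw difference: 119.197 − -153.798 = 272.995°.
Normalise into (−180°, 180°]: 272.995° − 360° = -87.005°.
Negative ⇒ the second point lies to the west; separation 87.005°.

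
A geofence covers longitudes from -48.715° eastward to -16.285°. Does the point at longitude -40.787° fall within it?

Band width going east from -48.715° to -16.285°: ((-16.285 − -48.715) mod 360) = 32.430°.
Offset of -40.787° east of the west edge: ((-40.787 − -48.715) mod 360) = 7.928°.
7.928° ≤ 32.430° ⇒ inside.

Yes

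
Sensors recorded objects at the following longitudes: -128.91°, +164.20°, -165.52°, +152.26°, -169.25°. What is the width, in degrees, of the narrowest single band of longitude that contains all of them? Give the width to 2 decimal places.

Sort the longitudes: -169.25°, -165.52°, -128.91°, +152.26°, +164.20°.
Eastward gaps between consecutive values (wrapping around): 3.73°, 36.61°, 281.17°, 11.94°, 26.55°.
Largest gap = 281.17° ⇒ minimal covering band is its complement: 360° − 281.17° = 78.83°.
Band runs from +152.26° eastward to -128.91°, crossing the antimeridian.

78.83°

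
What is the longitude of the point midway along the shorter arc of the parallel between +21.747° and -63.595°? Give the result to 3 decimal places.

Signed shortest Δλ from +21.747° to -63.595° is -85.342°.
Midpoint longitude = +21.747° + (-85.342°)/2 = +21.747° − 42.671° = -20.924°.

-20.924°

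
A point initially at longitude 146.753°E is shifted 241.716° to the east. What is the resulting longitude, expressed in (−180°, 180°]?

Start at +146.753°; shift +241.716° → +388.469°.
+388.469° lies outside (−180°, 180°]; subtract 360° → +28.469°.

28.469°E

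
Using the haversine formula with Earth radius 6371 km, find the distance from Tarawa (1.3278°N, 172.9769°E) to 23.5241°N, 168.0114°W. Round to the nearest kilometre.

Δλ = -168.0114 − 172.9769 = -340.9883°; wrapped into (−180°, 180°]: 19.0117°.
Δφ = 23.5241 − 1.3278 = 22.1963°.
a = sin²(Δφ/2) + cos φ₁ · cos φ₂ · sin²(Δλ/2) = 0.062053.
c = 2·atan2(√a, √(1−a)) = 0.50351 rad → d = 6371·c ≈ 3207.87 km.

3208 km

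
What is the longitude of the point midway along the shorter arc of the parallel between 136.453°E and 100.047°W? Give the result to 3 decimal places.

161.797°W

Signed shortest Δλ from +136.453° to -100.047° is +123.500°.
Midpoint longitude = +136.453° + (+123.500°)/2 = +136.453° + 61.750° = +198.203°.
Normalise into (−180°, 180°]: -161.797°.
(The naïve average (+136.453 + -100.047)/2 = 18.203° is on the wrong side of the globe.)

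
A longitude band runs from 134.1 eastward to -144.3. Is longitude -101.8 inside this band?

Band width going east from +134.1° to -144.3°: ((-144.3 − 134.1) mod 360) = 81.6°.
Offset of -101.8° east of the west edge: ((-101.8 − 134.1) mod 360) = 124.1°.
124.1° > 81.6° ⇒ outside.

No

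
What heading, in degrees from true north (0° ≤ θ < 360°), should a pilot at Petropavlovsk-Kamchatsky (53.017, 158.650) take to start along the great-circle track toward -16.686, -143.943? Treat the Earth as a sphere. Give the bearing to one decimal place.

125.9°

Δλ = -143.943 − 158.650 = -302.593°; wrapped into (−180°, 180°]: 57.407°.
θ = atan2( sin Δλ · cos φ₂ , cos φ₁ · sin φ₂ − sin φ₁ · cos φ₂ · cos Δλ )
  = atan2(0.80704, -0.58491) = 125.933° → normalised to [0°, 360°): 125.933°.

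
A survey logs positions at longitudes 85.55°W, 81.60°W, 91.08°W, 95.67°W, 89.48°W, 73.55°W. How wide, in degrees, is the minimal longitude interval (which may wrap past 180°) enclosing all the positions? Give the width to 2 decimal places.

22.12°

Sort the longitudes: -95.67°, -91.08°, -89.48°, -85.55°, -81.60°, -73.55°.
Eastward gaps between consecutive values (wrapping around): 4.59°, 1.60°, 3.93°, 3.95°, 8.05°, 337.88°.
Largest gap = 337.88° ⇒ minimal covering band is its complement: 360° − 337.88° = 22.12°.
Band runs from -95.67° eastward to -73.55°.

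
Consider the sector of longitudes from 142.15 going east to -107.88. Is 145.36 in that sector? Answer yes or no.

Yes

Band width going east from +142.15° to -107.88°: ((-107.88 − 142.15) mod 360) = 109.97°.
Offset of +145.36° east of the west edge: ((145.36 − 142.15) mod 360) = 3.21°.
3.21° ≤ 109.97° ⇒ inside.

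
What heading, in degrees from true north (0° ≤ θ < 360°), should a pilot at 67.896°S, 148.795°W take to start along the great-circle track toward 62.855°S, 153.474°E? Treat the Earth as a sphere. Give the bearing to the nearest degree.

Δλ = 153.474 − -148.795 = 302.269°; wrapped into (−180°, 180°]: -57.731°.
θ = atan2( sin Δλ · cos φ₂ , cos φ₁ · sin φ₂ − sin φ₁ · cos φ₂ · cos Δλ )
  = atan2(-0.38578, -0.10916) = -105.799° → normalised to [0°, 360°): 254.201°.

254°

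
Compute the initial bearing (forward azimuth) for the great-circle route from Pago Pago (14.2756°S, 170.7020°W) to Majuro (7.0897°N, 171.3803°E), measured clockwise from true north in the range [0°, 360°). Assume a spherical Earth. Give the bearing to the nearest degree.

Δλ = 171.3803 − -170.7020 = 342.0823°; wrapped into (−180°, 180°]: -17.9177°.
θ = atan2( sin Δλ · cos φ₂ , cos φ₁ · sin φ₂ − sin φ₁ · cos φ₂ · cos Δλ )
  = atan2(-0.30530, 0.35244) = -40.900° → normalised to [0°, 360°): 319.100°.

319°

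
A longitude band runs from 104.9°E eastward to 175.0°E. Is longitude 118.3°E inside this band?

Band width going east from +104.9° to +175.0°: ((175.0 − 104.9) mod 360) = 70.1°.
Offset of +118.3° east of the west edge: ((118.3 − 104.9) mod 360) = 13.4°.
13.4° ≤ 70.1° ⇒ inside.

Yes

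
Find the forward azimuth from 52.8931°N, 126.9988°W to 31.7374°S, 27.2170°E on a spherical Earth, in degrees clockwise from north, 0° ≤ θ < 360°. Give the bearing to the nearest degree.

Δλ = 27.2170 − -126.9988 = 154.2158°.
θ = atan2( sin Δλ · cos φ₂ , cos φ₁ · sin φ₂ − sin φ₁ · cos φ₂ · cos Δλ )
  = atan2(0.36994, 0.29338) = 51.584° → normalised to [0°, 360°): 51.584°.

52°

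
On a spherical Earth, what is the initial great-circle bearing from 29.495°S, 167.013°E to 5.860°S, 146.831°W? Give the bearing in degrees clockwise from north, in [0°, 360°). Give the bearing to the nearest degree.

Δλ = -146.831 − 167.013 = -313.844°; wrapped into (−180°, 180°]: 46.156°.
θ = atan2( sin Δλ · cos φ₂ , cos φ₁ · sin φ₂ − sin φ₁ · cos φ₂ · cos Δλ )
  = atan2(0.71746, 0.25040) = 70.761° → normalised to [0°, 360°): 70.761°.

71°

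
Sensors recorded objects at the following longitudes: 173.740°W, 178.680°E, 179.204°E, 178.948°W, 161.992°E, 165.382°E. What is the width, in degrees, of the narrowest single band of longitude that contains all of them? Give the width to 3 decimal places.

24.268°

Sort the longitudes: -178.948°, -173.740°, +161.992°, +165.382°, +178.680°, +179.204°.
Eastward gaps between consecutive values (wrapping around): 5.208°, 335.732°, 3.390°, 13.298°, 0.524°, 1.848°.
Largest gap = 335.732° ⇒ minimal covering band is its complement: 360° − 335.732° = 24.268°.
Band runs from +161.992° eastward to -173.740°, crossing the antimeridian.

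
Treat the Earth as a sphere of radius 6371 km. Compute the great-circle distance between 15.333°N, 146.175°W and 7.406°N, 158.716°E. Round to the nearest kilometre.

Δλ = 158.716 − -146.175 = 304.891°; wrapped into (−180°, 180°]: -55.109°.
Δφ = 7.406 − 15.333 = -7.927°.
a = sin²(Δφ/2) + cos φ₁ · cos φ₂ · sin²(Δλ/2) = 0.209431.
c = 2·atan2(√a, √(1−a)) = 0.95067 rad → d = 6371·c ≈ 6056.71 km.

6057 km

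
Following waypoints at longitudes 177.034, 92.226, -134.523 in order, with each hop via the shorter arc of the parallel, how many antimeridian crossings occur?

Leg 1: +177.034° → +92.226°, shortest Δλ = -84.808° (west) — does not cross 180°.
Leg 2: +92.226° → -134.523°, shortest Δλ = 133.251° (east) — crosses 180°.
Total crossings: 1.

1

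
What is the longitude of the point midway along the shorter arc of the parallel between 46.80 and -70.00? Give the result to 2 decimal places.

-11.60°

Signed shortest Δλ from +46.80° to -70.00° is -116.80°.
Midpoint longitude = +46.80° + (-116.80°)/2 = +46.80° − 58.40° = -11.60°.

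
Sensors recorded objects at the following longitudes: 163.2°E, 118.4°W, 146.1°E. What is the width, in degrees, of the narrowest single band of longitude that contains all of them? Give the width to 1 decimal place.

Sort the longitudes: -118.4°, +146.1°, +163.2°.
Eastward gaps between consecutive values (wrapping around): 264.5°, 17.1°, 78.4°.
Largest gap = 264.5° ⇒ minimal covering band is its complement: 360° − 264.5° = 95.5°.
Band runs from +146.1° eastward to -118.4°, crossing the antimeridian.

95.5°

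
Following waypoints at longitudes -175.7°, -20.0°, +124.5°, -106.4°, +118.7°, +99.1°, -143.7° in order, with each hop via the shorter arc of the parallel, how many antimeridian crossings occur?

Leg 1: -175.7° → -20.0°, shortest Δλ = 155.7° (east) — does not cross 180°.
Leg 2: -20.0° → +124.5°, shortest Δλ = 144.5° (east) — does not cross 180°.
Leg 3: +124.5° → -106.4°, shortest Δλ = 129.1° (east) — crosses 180°.
Leg 4: -106.4° → +118.7°, shortest Δλ = -134.9° (west) — crosses 180°.
Leg 5: +118.7° → +99.1°, shortest Δλ = -19.6° (west) — does not cross 180°.
Leg 6: +99.1° → -143.7°, shortest Δλ = 117.2° (east) — crosses 180°.
Total crossings: 3.

3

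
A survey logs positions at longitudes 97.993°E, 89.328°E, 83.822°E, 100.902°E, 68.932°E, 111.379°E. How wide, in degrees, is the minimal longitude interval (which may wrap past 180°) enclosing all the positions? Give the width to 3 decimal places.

Sort the longitudes: +68.932°, +83.822°, +89.328°, +97.993°, +100.902°, +111.379°.
Eastward gaps between consecutive values (wrapping around): 14.890°, 5.506°, 8.665°, 2.909°, 10.477°, 317.553°.
Largest gap = 317.553° ⇒ minimal covering band is its complement: 360° − 317.553° = 42.447°.
Band runs from +68.932° eastward to +111.379°.

42.447°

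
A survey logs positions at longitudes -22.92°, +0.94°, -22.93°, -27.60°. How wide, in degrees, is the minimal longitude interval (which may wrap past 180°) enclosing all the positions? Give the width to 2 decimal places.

Sort the longitudes: -27.60°, -22.93°, -22.92°, +0.94°.
Eastward gaps between consecutive values (wrapping around): 4.67°, 0.01°, 23.86°, 331.46°.
Largest gap = 331.46° ⇒ minimal covering band is its complement: 360° − 331.46° = 28.54°.
Band runs from -27.60° eastward to +0.94°.

28.54°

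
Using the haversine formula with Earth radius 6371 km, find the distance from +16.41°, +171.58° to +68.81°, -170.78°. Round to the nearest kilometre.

Δλ = -170.78 − 171.58 = -342.36°; wrapped into (−180°, 180°]: 17.64°.
Δφ = 68.81 − 16.41 = 52.40°.
a = sin²(Δφ/2) + cos φ₁ · cos φ₂ · sin²(Δλ/2) = 0.203079.
c = 2·atan2(√a, √(1−a)) = 0.93497 rad → d = 6371·c ≈ 5956.70 km.

5957 km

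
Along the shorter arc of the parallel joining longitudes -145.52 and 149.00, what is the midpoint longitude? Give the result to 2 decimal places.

-178.26°

Signed shortest Δλ from -145.52° to +149.00° is -65.48°.
Midpoint longitude = -145.52° + (-65.48°)/2 = -145.52° − 32.74° = -178.26°.
(The naïve average (-145.52 + +149.00)/2 = 1.74° is on the wrong side of the globe.)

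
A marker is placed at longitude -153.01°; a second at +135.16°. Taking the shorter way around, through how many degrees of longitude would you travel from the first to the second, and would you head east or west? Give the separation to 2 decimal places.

Raw difference: 135.16 − -153.01 = 288.17°.
Normalise into (−180°, 180°]: 288.17° − 360° = -71.83°.
Negative ⇒ the second point lies to the west; separation 71.83°.

71.83° west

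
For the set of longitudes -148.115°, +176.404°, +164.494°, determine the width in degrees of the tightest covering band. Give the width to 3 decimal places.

47.391°

Sort the longitudes: -148.115°, +164.494°, +176.404°.
Eastward gaps between consecutive values (wrapping around): 312.609°, 11.910°, 35.481°.
Largest gap = 312.609° ⇒ minimal covering band is its complement: 360° − 312.609° = 47.391°.
Band runs from +164.494° eastward to -148.115°, crossing the antimeridian.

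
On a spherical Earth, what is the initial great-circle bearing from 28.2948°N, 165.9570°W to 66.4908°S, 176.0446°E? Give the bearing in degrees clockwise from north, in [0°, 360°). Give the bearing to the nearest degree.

Δλ = 176.0446 − -165.9570 = 342.0016°; wrapped into (−180°, 180°]: -17.9984°.
θ = atan2( sin Δλ · cos φ₂ , cos φ₁ · sin φ₂ − sin φ₁ · cos φ₂ · cos Δλ )
  = atan2(-0.12326, -0.98726) = -172.884° → normalised to [0°, 360°): 187.116°.

187°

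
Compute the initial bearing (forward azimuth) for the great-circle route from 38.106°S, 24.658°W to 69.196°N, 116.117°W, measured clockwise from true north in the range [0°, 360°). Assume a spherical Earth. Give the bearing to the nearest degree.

Δλ = -116.117 − -24.658 = -91.459°.
θ = atan2( sin Δλ · cos φ₂ , cos φ₁ · sin φ₂ − sin φ₁ · cos φ₂ · cos Δλ )
  = atan2(-0.35506, 0.72999) = -25.938° → normalised to [0°, 360°): 334.062°.

334°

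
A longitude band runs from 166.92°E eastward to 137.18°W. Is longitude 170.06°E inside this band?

Band width going east from +166.92° to -137.18°: ((-137.18 − 166.92) mod 360) = 55.90°.
Offset of +170.06° east of the west edge: ((170.06 − 166.92) mod 360) = 3.14°.
3.14° ≤ 55.90° ⇒ inside.

Yes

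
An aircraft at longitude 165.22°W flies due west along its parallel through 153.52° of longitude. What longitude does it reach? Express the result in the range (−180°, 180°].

Start at -165.22°; shift −153.52° → -318.74°.
-318.74° lies outside (−180°, 180°]; add 360° → +41.26°.

41.26°E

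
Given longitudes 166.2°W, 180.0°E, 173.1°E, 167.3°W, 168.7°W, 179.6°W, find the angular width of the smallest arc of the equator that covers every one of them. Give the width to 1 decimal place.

20.7°

Sort the longitudes: -179.6°, -168.7°, -167.3°, -166.2°, +173.1°, +180.0°.
Eastward gaps between consecutive values (wrapping around): 10.9°, 1.4°, 1.1°, 339.3°, 6.9°, 0.4°.
Largest gap = 339.3° ⇒ minimal covering band is its complement: 360° − 339.3° = 20.7°.
Band runs from +173.1° eastward to -166.2°, crossing the antimeridian.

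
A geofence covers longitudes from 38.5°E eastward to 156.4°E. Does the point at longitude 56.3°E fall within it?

Yes

Band width going east from +38.5° to +156.4°: ((156.4 − 38.5) mod 360) = 117.9°.
Offset of +56.3° east of the west edge: ((56.3 − 38.5) mod 360) = 17.8°.
17.8° ≤ 117.9° ⇒ inside.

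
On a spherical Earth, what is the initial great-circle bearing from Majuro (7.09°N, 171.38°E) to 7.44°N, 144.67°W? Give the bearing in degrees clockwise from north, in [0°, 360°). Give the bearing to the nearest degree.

Δλ = -144.67 − 171.38 = -316.05°; wrapped into (−180°, 180°]: 43.95°.
θ = atan2( sin Δλ · cos φ₂ , cos φ₁ · sin φ₂ − sin φ₁ · cos φ₂ · cos Δλ )
  = atan2(0.68819, 0.04038) = 86.642° → normalised to [0°, 360°): 86.642°.

87°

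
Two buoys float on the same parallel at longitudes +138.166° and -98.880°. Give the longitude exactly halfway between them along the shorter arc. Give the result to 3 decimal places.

Signed shortest Δλ from +138.166° to -98.880° is +122.954°.
Midpoint longitude = +138.166° + (+122.954°)/2 = +138.166° + 61.477° = +199.643°.
Normalise into (−180°, 180°]: -160.357°.
(The naïve average (+138.166 + -98.880)/2 = 19.643° is on the wrong side of the globe.)

-160.357°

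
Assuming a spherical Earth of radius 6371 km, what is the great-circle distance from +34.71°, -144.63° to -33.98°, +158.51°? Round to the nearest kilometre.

9661 km

Δλ = 158.51 − -144.63 = 303.14°; wrapped into (−180°, 180°]: -56.86°.
Δφ = -33.98 − 34.71 = -68.69°.
a = sin²(Δφ/2) + cos φ₁ · cos φ₂ · sin²(Δλ/2) = 0.472797.
c = 2·atan2(√a, √(1−a)) = 1.51636 rad → d = 6371·c ≈ 9660.76 km.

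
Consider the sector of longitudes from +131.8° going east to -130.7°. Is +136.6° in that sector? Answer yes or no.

Yes

Band width going east from +131.8° to -130.7°: ((-130.7 − 131.8) mod 360) = 97.5°.
Offset of +136.6° east of the west edge: ((136.6 − 131.8) mod 360) = 4.8°.
4.8° ≤ 97.5° ⇒ inside.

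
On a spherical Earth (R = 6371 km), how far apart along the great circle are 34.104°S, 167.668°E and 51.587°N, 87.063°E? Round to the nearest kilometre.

12322 km

Δλ = 87.063 − 167.668 = -80.605°.
Δφ = 51.587 − -34.104 = 85.691°.
a = sin²(Δφ/2) + cos φ₁ · cos φ₂ · sin²(Δλ/2) = 0.677677.
c = 2·atan2(√a, √(1−a)) = 1.93409 rad → d = 6371·c ≈ 12322.08 km.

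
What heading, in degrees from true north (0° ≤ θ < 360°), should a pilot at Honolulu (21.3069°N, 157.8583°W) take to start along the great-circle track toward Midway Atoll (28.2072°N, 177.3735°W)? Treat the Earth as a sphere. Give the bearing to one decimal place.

Δλ = -177.3735 − -157.8583 = -19.5152°.
θ = atan2( sin Δλ · cos φ₂ , cos φ₁ · sin φ₂ − sin φ₁ · cos φ₂ · cos Δλ )
  = atan2(-0.29439, 0.13854) = -64.798° → normalised to [0°, 360°): 295.202°.

295.2°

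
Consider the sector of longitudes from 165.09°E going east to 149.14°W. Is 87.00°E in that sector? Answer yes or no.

No

Band width going east from +165.09° to -149.14°: ((-149.14 − 165.09) mod 360) = 45.77°.
Offset of +87.00° east of the west edge: ((87.00 − 165.09) mod 360) = 281.91°.
281.91° > 45.77° ⇒ outside.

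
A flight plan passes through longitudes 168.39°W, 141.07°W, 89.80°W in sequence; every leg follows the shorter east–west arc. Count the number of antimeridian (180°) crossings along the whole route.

Leg 1: -168.39° → -141.07°, shortest Δλ = 27.32° (east) — does not cross 180°.
Leg 2: -141.07° → -89.80°, shortest Δλ = 51.27° (east) — does not cross 180°.
Total crossings: 0.

0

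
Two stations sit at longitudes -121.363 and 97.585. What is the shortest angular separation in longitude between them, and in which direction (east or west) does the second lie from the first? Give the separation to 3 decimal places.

Raw difference: 97.585 − -121.363 = 218.948°.
Normalise into (−180°, 180°]: 218.948° − 360° = -141.052°.
Negative ⇒ the second point lies to the west; separation 141.052°.

141.052° west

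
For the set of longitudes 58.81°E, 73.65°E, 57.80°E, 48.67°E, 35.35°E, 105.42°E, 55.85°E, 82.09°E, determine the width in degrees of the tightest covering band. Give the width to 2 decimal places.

70.07°

Sort the longitudes: +35.35°, +48.67°, +55.85°, +57.80°, +58.81°, +73.65°, +82.09°, +105.42°.
Eastward gaps between consecutive values (wrapping around): 13.32°, 7.18°, 1.95°, 1.01°, 14.84°, 8.44°, 23.33°, 289.93°.
Largest gap = 289.93° ⇒ minimal covering band is its complement: 360° − 289.93° = 70.07°.
Band runs from +35.35° eastward to +105.42°.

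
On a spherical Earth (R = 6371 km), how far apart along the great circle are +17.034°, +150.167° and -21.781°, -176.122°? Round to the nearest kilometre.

Δλ = -176.122 − 150.167 = -326.289°; wrapped into (−180°, 180°]: 33.711°.
Δφ = -21.781 − 17.034 = -38.815°.
a = sin²(Δφ/2) + cos φ₁ · cos φ₂ · sin²(Δλ/2) = 0.185062.
c = 2·atan2(√a, √(1−a)) = 0.88940 rad → d = 6371·c ≈ 5666.38 km.

5666 km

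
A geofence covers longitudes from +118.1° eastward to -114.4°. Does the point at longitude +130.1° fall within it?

Yes

Band width going east from +118.1° to -114.4°: ((-114.4 − 118.1) mod 360) = 127.5°.
Offset of +130.1° east of the west edge: ((130.1 − 118.1) mod 360) = 12.0°.
12.0° ≤ 127.5° ⇒ inside.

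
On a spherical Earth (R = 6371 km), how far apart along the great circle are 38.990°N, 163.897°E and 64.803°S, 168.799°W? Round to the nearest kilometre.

Δλ = -168.799 − 163.897 = -332.696°; wrapped into (−180°, 180°]: 27.304°.
Δφ = -64.803 − 38.990 = -103.793°.
a = sin²(Δφ/2) + cos φ₁ · cos φ₂ · sin²(Δλ/2) = 0.637641.
c = 2·atan2(√a, √(1−a)) = 1.84968 rad → d = 6371·c ≈ 11784.31 km.

11784 km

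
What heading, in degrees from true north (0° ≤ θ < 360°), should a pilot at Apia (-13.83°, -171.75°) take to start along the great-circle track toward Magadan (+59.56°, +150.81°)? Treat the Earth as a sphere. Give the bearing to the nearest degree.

342°

Δλ = 150.81 − -171.75 = 322.56°; wrapped into (−180°, 180°]: -37.44°.
θ = atan2( sin Δλ · cos φ₂ , cos φ₁ · sin φ₂ − sin φ₁ · cos φ₂ · cos Δλ )
  = atan2(-0.30800, 0.93332) = -18.263° → normalised to [0°, 360°): 341.737°.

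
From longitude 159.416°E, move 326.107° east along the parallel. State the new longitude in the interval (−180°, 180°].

Start at +159.416°; shift +326.107° → +485.523°.
+485.523° lies outside (−180°, 180°]; subtract 360° → +125.523°.

125.523°E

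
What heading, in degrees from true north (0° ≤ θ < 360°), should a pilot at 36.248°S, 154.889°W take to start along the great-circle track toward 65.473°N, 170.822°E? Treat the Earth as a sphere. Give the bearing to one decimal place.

Δλ = 170.822 − -154.889 = 325.711°; wrapped into (−180°, 180°]: -34.289°.
θ = atan2( sin Δλ · cos φ₂ , cos φ₁ · sin φ₂ − sin φ₁ · cos φ₂ · cos Δλ )
  = atan2(-0.23387, 0.93649) = -14.021° → normalised to [0°, 360°): 345.979°.

346.0°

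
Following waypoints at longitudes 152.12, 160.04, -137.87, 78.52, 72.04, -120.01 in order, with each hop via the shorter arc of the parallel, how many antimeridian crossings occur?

Leg 1: +152.12° → +160.04°, shortest Δλ = 7.92° (east) — does not cross 180°.
Leg 2: +160.04° → -137.87°, shortest Δλ = 62.09° (east) — crosses 180°.
Leg 3: -137.87° → +78.52°, shortest Δλ = -143.61° (west) — crosses 180°.
Leg 4: +78.52° → +72.04°, shortest Δλ = -6.48° (west) — does not cross 180°.
Leg 5: +72.04° → -120.01°, shortest Δλ = 167.95° (east) — crosses 180°.
Total crossings: 3.

3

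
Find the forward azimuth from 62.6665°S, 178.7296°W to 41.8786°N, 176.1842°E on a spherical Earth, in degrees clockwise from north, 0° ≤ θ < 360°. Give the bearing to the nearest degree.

356°

Δλ = 176.1842 − -178.7296 = 354.9138°; wrapped into (−180°, 180°]: -5.0862°.
θ = atan2( sin Δλ · cos φ₂ , cos φ₁ · sin φ₂ − sin φ₁ · cos φ₂ · cos Δλ )
  = atan2(-0.06601, 0.96535) = -3.912° → normalised to [0°, 360°): 356.088°.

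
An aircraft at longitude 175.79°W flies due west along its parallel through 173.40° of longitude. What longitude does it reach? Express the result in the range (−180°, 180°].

10.81°E

Start at -175.79°; shift −173.40° → -349.19°.
-349.19° lies outside (−180°, 180°]; add 360° → +10.81°.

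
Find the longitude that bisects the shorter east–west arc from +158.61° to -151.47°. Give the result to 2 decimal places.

-176.43°

Signed shortest Δλ from +158.61° to -151.47° is +49.92°.
Midpoint longitude = +158.61° + (+49.92°)/2 = +158.61° + 24.96° = +183.57°.
Normalise into (−180°, 180°]: -176.43°.
(The naïve average (+158.61 + -151.47)/2 = 3.57° is on the wrong side of the globe.)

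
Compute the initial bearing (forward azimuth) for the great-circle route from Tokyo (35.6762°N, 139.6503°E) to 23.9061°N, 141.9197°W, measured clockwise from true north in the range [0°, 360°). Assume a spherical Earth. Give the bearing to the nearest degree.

76°

Δλ = -141.9197 − 139.6503 = -281.5700°; wrapped into (−180°, 180°]: 78.4300°.
θ = atan2( sin Δλ · cos φ₂ , cos φ₁ · sin φ₂ − sin φ₁ · cos φ₂ · cos Δλ )
  = atan2(0.89563, 0.22225) = 76.064° → normalised to [0°, 360°): 76.064°.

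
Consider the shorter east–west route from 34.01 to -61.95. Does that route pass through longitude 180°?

Signed shortest Δλ = ((-61.95 − 34.01 + 180) mod 360) − 180 = -95.96°.
Going west by 95.96° from +34.01° reaches -61.95° without touching 180°.

No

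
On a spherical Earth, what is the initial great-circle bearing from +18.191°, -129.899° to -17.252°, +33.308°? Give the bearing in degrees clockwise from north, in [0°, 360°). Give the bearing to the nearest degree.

Δλ = 33.308 − -129.899 = 163.207°.
θ = atan2( sin Δλ · cos φ₂ , cos φ₁ · sin φ₂ − sin φ₁ · cos φ₂ · cos Δλ )
  = atan2(0.27592, 0.00367) = 89.237° → normalised to [0°, 360°): 89.237°.

89°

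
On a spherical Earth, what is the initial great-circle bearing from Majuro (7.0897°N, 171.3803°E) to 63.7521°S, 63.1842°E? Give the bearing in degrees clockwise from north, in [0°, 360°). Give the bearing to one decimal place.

Δλ = 63.1842 − 171.3803 = -108.1961°.
θ = atan2( sin Δλ · cos φ₂ , cos φ₁ · sin φ₂ − sin φ₁ · cos φ₂ · cos Δλ )
  = atan2(-0.42014, -0.87299) = -154.300° → normalised to [0°, 360°): 205.700°.

205.7°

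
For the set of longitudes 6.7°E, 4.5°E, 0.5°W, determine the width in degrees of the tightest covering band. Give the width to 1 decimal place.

Sort the longitudes: -0.5°, +4.5°, +6.7°.
Eastward gaps between consecutive values (wrapping around): 5.0°, 2.2°, 352.8°.
Largest gap = 352.8° ⇒ minimal covering band is its complement: 360° − 352.8° = 7.2°.
Band runs from -0.5° eastward to +6.7°.

7.2°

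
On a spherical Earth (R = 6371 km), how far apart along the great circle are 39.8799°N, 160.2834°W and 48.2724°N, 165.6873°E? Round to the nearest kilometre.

2847 km

Δλ = 165.6873 − -160.2834 = 325.9707°; wrapped into (−180°, 180°]: -34.0293°.
Δφ = 48.2724 − 39.8799 = 8.3925°.
a = sin²(Δφ/2) + cos φ₁ · cos φ₂ · sin²(Δλ/2) = 0.049088.
c = 2·atan2(√a, √(1−a)) = 0.44683 rad → d = 6371·c ≈ 2846.73 km.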